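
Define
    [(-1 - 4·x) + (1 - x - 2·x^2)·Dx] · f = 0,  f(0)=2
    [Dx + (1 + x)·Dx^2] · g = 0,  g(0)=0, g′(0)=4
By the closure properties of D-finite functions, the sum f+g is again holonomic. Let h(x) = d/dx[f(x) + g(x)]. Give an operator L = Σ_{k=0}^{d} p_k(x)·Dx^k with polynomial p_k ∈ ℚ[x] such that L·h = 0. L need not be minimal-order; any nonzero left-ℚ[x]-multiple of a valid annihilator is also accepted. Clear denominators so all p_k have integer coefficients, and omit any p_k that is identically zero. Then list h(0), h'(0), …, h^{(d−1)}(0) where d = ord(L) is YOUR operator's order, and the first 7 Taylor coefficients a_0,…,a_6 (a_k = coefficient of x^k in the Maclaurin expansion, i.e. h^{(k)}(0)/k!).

L = (42 + 144·x + 144·x^2 + 96·x^3) + (28 + 172·x + 312·x^2 + 328·x^3 + 160·x^4)·Dx + (-7 - 14·x + 5·x^2 + 56·x^3 + 76·x^4 + 32·x^5)·Dx^2  (order 2).
h: a_k = 6, 8, 34, 84, 214, 512, 1194, …
ICs: h(0) = 6, h′(0) = 8.

f: a_k = 2, 2, 6, 10, 22, 42, 86, …
g: a_k = 0, 4, -2, 4/3, -1, 4/5, -2/3, …
f+g: L₀ = lclm(L_f,L_g), ord ≤ 1+2.
Differentiate: ansatz ord ≤ ord L₀ ⇒ L.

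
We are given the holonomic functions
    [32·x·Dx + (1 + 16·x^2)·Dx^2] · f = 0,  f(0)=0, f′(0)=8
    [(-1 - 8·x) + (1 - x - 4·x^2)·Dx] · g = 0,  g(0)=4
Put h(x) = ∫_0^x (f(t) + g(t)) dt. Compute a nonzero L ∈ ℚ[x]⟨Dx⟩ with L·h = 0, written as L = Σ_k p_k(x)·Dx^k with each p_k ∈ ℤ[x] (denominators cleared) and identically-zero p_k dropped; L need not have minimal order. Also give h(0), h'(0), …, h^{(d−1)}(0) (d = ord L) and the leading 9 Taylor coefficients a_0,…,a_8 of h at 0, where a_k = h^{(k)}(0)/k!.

f: a_k = 0, 8, 0, -128/3, 0, 2048/5, 0, -32768/7, 0, …
g: a_k = 4, 4, 20, 36, 116, 260, 724, 1764, 4660, …
f+g: L₀ = lclm(L_f,L_g), ord ≤ 2+1.
Integrate: L := L₀·Dx.
L = (160 - 640·x - 14848·x^2 - 36864·x^3 - 178176·x^4 - 98304·x^6)·Dx^2 + (-43 - 336·x - 16·x^2 - 3072·x^3 - 35072·x^4 - 124928·x^5 - 12288·x^6 - 98304·x^7)·Dx^3 + (5 + 23·x + 272·x^2 + 16·x^3 + 2368·x^4 - 5888·x^5 - 12288·x^6 - 4096·x^7 - 16384·x^8)·Dx^4  (order 4).
h: a_k = 0, 4, 6, 20/3, -5/3, 116/5, 558/5, 724/7, -5105/14, …
ICs: h(0) = 0, h′(0) = 4, h′′(0) = 12, h′′′(0) = 40.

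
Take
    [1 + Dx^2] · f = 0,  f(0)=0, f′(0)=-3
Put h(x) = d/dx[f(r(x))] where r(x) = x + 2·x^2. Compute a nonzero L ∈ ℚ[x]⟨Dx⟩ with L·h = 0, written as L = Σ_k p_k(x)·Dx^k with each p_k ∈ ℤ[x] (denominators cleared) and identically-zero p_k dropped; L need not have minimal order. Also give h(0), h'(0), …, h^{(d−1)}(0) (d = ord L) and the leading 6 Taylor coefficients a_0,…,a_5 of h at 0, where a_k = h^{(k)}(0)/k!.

f: a_k = 0, -3, 0, 1/2, 0, -1/40, …
f∘r: x↦r, Dx↦Dx/r' in L_f ⇒ L₀.
h=h₀': d/dx-closure on L₀ ⇒ L.
L = (49 + 16·x + 96·x^2 + 256·x^3 + 256·x^4) + (-12 - 48·x)·Dx + (1 + 8·x + 16·x^2)·Dx^2  (order 2).
h: a_k = -3, -12, 3/2, 12, 239/8, 45/2, …
ICs: h(0) = -3, h′(0) = -12.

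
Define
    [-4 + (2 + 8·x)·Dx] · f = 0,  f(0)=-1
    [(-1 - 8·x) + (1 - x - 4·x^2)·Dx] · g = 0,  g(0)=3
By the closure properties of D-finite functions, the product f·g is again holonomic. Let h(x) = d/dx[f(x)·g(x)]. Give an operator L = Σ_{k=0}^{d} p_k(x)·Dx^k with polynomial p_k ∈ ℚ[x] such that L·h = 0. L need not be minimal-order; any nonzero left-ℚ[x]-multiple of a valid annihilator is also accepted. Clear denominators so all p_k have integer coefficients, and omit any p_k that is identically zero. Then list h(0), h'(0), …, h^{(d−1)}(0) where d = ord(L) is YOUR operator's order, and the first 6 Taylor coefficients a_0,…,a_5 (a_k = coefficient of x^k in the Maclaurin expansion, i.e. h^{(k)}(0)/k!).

L = (10 + 156·x + 540·x^2 + 800·x^3 + 960·x^4) + (-3 - 19·x - 30·x^2 + 56·x^3 + 352·x^4 + 384·x^5)·Dx  (order 1).
h: a_k = -9, -30, -189, -372, -2145, -3294, …
ICs: h(0) = -9.

f: a_k = -1, -2, 2, -4, 10, -28, …
g: a_k = 3, 3, 15, 27, 87, 195, …
f·g: L₀ = L_f ⊗_s L_g, ord ≤ 1·1.
h₀' ⇒ L via d/dx closure of L₀.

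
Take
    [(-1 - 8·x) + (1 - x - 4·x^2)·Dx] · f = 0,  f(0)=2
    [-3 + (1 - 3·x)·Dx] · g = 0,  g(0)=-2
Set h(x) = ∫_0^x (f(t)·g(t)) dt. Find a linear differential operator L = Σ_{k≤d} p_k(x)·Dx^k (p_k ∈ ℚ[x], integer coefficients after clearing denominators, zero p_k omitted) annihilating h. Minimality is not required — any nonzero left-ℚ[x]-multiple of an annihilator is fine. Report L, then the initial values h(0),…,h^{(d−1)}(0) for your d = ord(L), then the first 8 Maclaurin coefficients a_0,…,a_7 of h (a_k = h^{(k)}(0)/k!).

f: a_k = 2, 2, 10, 18, 58, 130, 362, 882, …
g: a_k = -2, -6, -18, -54, -162, -486, -1458, -4374, …
Sym-product of L_f,L_g gives L₀ (≤ ord 1).
h=∫₀ˣh₀: take L = L₀·Dx.
L = (-4 - 2·x + 36·x^2)·Dx + (1 - 4·x - x^2 + 12·x^3)·Dx^2  (order 2).
h: a_k = 0, -4, -8, -68/3, -60, -836/5, -1384/3, -9028/7, …
ICs: h(0) = 0, h′(0) = -4.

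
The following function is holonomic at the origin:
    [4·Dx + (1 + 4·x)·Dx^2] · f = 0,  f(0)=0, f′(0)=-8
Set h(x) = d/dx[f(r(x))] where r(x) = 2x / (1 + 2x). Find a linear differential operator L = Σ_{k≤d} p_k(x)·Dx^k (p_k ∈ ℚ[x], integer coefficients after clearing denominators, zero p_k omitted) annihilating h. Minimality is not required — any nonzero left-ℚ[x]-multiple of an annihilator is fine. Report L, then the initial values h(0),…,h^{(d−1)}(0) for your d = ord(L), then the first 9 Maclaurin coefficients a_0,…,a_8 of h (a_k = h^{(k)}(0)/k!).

L = (12 + 40·x) + (1 + 12·x + 20·x^2)·Dx  (order 1).
h: a_k = -16, 192, -1984, 19968, -199936, 1999872, -19999744, 199999488, -1999998976, …
ICs: h(0) = -16.

f: a_k = 0, -8, 16, -128/3, 128, -2048/5, 4096/3, -32768/7, 16384, …
L₀ from L_f via x↦r, Dx↦r'^{-1}Dx.
h=h₀': d/dx-closure on L₀ ⇒ L.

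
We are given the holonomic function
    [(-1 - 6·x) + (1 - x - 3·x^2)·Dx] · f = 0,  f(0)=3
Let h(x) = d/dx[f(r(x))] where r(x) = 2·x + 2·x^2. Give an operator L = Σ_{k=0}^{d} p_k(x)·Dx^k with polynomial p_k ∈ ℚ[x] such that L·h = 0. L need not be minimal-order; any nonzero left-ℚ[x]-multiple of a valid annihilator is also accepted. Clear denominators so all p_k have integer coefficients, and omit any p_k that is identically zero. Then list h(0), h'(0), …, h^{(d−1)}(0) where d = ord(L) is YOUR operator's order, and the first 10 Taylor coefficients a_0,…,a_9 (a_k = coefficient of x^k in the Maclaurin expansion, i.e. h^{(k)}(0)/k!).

L = (18 + 156·x + 804·x^2 + 2736·x^3 + 4968·x^4 + 4320·x^5 + 1440·x^6) + (-1 - 12·x + 6·x^2 + 268·x^3 + 900·x^4 + 1368·x^5 + 1008·x^6 + 288·x^7)·Dx  (order 1).
h: a_k = 6, 108, 792, 5856, 39960, 260784, 1659840, 10336896, 63386496, 383879040, …
ICs: h(0) = 6.

f: a_k = 3, 3, 12, 21, 57, 120, 291, 651, 1524, 3477, …
f∘r: x↦r, Dx↦Dx/r' in L_f ⇒ L₀.
Differentiate: ansatz ord ≤ ord L₀ ⇒ L.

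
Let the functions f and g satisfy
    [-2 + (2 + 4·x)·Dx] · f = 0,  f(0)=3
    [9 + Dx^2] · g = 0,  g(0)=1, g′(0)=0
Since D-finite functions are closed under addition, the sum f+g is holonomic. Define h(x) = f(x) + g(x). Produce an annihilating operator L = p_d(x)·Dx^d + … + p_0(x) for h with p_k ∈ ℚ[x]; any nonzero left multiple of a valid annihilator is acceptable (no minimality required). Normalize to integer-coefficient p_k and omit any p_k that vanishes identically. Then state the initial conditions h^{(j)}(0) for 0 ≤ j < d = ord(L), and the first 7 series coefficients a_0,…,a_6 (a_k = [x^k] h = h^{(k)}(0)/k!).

f: a_k = 3, 3, -3/2, 3/2, -15/8, 21/8, -63/16, …
g: a_k = 1, 0, -9/2, 0, 27/8, 0, -81/80, …
f+g: L₀ = lclm(L_f,L_g), ord ≤ 1+2.
L = (-27 - 81·x - 81·x^2) + (18 + 117·x + 243·x^2 + 162·x^3)·Dx + (-3 - 9·x - 9·x^2)·Dx^2 + (2 + 13·x + 27·x^2 + 18·x^3)·Dx^3  (order 3).
h: a_k = 4, 3, -6, 3/2, 3/2, 21/8, -99/20, …
ICs: h(0) = 4, h′(0) = 3, h′′(0) = -12.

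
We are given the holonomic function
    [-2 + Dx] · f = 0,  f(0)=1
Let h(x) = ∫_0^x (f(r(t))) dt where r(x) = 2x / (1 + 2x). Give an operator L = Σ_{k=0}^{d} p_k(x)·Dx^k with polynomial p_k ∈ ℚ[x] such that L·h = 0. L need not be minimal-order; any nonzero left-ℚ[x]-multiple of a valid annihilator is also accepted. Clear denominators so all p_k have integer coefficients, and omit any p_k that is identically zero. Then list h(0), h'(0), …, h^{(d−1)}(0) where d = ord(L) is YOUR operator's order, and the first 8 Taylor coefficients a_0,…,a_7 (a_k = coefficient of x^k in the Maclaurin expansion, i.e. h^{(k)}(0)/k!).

L = -4·Dx + (1 + 4·x + 4·x^2)·Dx^2  (order 2).
h: a_k = 0, 1, 2, 0, -4/3, 32/15, -32/15, 256/315, …
ICs: h(0) = 0, h′(0) = 1.

f: a_k = 1, 2, 2, 4/3, 2/3, 4/15, 4/45, 8/315, …
h₀=f(r): pull back L_f along r ⇒ L₀.
Integrate: L := L₀·Dx.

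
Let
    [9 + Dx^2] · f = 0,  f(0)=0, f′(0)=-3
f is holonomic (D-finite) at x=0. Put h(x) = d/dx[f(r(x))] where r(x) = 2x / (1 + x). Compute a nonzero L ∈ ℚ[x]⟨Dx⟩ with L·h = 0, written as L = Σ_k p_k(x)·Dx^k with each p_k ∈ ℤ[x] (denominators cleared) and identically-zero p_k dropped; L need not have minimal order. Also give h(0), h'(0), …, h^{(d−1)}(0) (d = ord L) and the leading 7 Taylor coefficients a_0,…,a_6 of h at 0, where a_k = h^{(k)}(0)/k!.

f: a_k = 0, -3, 0, 9/2, 0, -81/40, 0, …
Change of var in L_f (x↦r) gives L₀.
Differentiate: ansatz ord ≤ ord L₀ ⇒ L.
L = (42 + 12·x + 6·x^2) + (6 + 18·x + 18·x^2 + 6·x^3)·Dx + (1 + 4·x + 6·x^2 + 4·x^3 + x^4)·Dx^2  (order 2).
h: a_k = -6, 12, 90, -408, 726, -180, -13386/5, …
ICs: h(0) = -6, h′(0) = 12.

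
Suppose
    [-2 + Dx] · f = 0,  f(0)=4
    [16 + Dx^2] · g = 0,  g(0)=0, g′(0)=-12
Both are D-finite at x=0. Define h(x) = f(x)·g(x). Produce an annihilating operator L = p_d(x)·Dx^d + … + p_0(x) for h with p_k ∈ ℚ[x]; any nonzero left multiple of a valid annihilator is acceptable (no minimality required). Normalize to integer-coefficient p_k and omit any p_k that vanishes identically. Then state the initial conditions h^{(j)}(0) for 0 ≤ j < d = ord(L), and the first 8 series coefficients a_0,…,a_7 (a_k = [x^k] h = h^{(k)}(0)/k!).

L = 20 - 4·Dx + Dx^2  (order 2).
h: a_k = 0, -48, -96, 32, 192, 608/5, -704/15, -8896/105, …
ICs: h(0) = 0, h′(0) = -48.

f: a_k = 4, 8, 8, 16/3, 8/3, 16/15, 16/45, 32/315, …
g: a_k = 0, -12, 0, 32, 0, -128/5, 0, 1024/105, …
h₀=f·g: eliminate ⇒ L₀, order ≤ 1·2.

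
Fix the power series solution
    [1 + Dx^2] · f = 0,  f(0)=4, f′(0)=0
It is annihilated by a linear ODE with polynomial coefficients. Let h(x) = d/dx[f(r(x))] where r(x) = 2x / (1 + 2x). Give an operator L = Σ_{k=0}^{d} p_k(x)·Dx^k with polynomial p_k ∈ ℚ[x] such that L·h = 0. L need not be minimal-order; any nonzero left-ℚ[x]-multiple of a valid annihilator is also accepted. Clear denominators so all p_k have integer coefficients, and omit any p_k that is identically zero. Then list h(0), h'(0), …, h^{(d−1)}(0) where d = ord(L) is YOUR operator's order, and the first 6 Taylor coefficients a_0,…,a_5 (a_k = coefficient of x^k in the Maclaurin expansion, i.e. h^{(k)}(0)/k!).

L = (28 + 96·x + 96·x^2) + (12 + 72·x + 144·x^2 + 96·x^3)·Dx + (1 + 8·x + 24·x^2 + 32·x^3 + 16·x^4)·Dx^2  (order 2).
h: a_k = 0, -16, 96, -1120/3, 3520/3, -48032/15, …
ICs: h(0) = 0, h′(0) = -16.

f: a_k = 4, 0, -2, 0, 1/6, 0, …
Substitute x→r, Dx→(1/r')Dx; clear ⇒ L₀.
h₀' ⇒ L via d/dx closure of L₀.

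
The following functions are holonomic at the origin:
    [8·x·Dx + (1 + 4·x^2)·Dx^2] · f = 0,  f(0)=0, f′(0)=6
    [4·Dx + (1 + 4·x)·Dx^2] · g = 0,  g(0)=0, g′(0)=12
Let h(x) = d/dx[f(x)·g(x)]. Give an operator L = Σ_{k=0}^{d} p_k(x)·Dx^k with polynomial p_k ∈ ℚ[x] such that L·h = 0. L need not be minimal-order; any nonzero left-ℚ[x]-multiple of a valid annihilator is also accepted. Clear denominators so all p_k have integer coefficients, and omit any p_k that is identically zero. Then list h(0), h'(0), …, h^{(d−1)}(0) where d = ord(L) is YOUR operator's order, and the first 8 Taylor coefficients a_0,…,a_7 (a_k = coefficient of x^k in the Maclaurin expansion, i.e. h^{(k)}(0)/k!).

L = (96 + 640·x + 1408·x^2 + 7680·x^3 + 15360·x^4 + 26624·x^5 + 8192·x^7) + (24 + 320·x + 2656·x^2 + 9728·x^3 + 28160·x^4 + 47616·x^5 + 71680·x^6 + 6144·x^7 + 28672·x^8)·Dx + (12 + 104·x + 672·x^2 + 2976·x^3 + 8256·x^4 + 18048·x^5 + 24576·x^6 + 35328·x^7 + 6144·x^8 + 16384·x^9)·Dx^2 + (1 + 12·x + 68·x^2 + 256·x^3 + 696·x^4 + 1536·x^5 + 2688·x^6 + 3072·x^7 + 4224·x^8 + 1024·x^9 + 2048·x^10)·Dx^3  (order 3).
h: a_k = 0, 144, -432, 1152, -4800, 102144/5, -392448/5, 1511424/5, …
ICs: h(0) = 0, h′(0) = 144, h′′(0) = -864.

f: a_k = 0, 6, 0, -8, 0, 96/5, 0, -384/7, …
g: a_k = 0, 12, -24, 64, -192, 3072/5, -2048, 49152/7, …
h₀=f·g: eliminate ⇒ L₀, order ≤ 2·2.
h=h₀': d/dx-closure on L₀ ⇒ L.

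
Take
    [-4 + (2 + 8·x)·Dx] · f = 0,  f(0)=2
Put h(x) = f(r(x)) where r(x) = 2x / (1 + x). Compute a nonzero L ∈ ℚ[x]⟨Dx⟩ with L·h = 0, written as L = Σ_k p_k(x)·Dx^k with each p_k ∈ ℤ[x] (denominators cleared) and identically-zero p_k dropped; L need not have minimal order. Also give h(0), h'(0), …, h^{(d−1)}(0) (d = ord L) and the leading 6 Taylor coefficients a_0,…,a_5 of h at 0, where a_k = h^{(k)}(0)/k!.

L = -4 + (1 + 10·x + 9·x^2)·Dx  (order 1).
h: a_k = 2, 8, -24, 104, -568, 3528, …
ICs: h(0) = 2.

f: a_k = 2, 4, -4, 8, -20, 56, …
Change of var in L_f (x↦r) gives L₀.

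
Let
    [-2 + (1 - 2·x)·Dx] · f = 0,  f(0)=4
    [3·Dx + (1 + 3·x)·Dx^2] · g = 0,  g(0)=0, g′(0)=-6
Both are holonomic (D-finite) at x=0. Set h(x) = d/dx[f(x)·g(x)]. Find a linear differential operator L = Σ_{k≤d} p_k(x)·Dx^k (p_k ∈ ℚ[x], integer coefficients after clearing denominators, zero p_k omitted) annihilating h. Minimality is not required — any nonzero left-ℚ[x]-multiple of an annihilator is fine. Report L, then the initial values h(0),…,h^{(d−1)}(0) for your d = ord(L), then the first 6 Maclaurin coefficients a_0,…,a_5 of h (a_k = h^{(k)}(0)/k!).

L = 24 + 30·x·Dx + (-1 - x + 6·x^2)·Dx^2  (order 2).
h: a_k = -24, -24, -288, -120, -2244, 2232/5, …
ICs: h(0) = -24, h′(0) = -24.

f: a_k = 4, 8, 16, 32, 64, 128, …
g: a_k = 0, -6, 9, -18, 81/2, -486/5, …
Product ⇒ symmetric product L₀, ord ≤ 2.
h=h₀': d/dx-closure on L₀ ⇒ L.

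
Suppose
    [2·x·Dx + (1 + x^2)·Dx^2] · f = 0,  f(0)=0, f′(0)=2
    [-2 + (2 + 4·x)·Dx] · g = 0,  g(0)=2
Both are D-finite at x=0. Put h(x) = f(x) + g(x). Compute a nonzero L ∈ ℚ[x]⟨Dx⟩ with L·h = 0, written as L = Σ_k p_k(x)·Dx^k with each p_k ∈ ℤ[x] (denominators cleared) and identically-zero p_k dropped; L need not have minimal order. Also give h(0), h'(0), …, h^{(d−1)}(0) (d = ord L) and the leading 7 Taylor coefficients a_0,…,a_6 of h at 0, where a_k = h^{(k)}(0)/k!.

f: a_k = 0, 2, 0, -2/3, 0, 2/5, 0, …
g: a_k = 2, 2, -1, 1, -5/4, 7/4, -21/8, …
Weyl lclm of L_f,L_g ⇒ L₀ (ord ≤ 3).
L = (-4 - 20·x + 12·x^2 + 12·x^3)·Dx + (-10 - 16·x - 16·x^2 + 48·x^3 + 42·x^4)·Dx^2 + (-2 + 12·x^2 + 12·x^3 + 14·x^4 + 12·x^5)·Dx^3  (order 3).
h: a_k = 2, 4, -1, 1/3, -5/4, 43/20, -21/8, …
ICs: h(0) = 2, h′(0) = 4, h′′(0) = -2.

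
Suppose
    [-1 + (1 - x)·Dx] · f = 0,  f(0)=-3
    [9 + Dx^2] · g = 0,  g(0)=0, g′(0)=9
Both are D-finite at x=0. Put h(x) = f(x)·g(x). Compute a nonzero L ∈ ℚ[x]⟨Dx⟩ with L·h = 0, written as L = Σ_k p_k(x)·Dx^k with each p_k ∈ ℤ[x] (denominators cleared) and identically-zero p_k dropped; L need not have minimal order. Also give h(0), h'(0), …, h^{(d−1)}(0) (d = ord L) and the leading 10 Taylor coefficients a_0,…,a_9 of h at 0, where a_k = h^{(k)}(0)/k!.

L = (-9 + 9·x) + 2·Dx + (-1 + x)·Dx^2  (order 2).
h: a_k = 0, -27, -27, 27/2, 27/2, -189/40, -189/40, -459/560, -459/560, -837/640, …
ICs: h(0) = 0, h′(0) = -27.

f: a_k = -3, -3, -3, -3, -3, -3, -3, -3, -3, -3, …
g: a_k = 0, 9, 0, -27/2, 0, 243/40, 0, -729/560, 0, 729/4480, …
Sym-product of L_f,L_g gives L₀ (≤ ord 2).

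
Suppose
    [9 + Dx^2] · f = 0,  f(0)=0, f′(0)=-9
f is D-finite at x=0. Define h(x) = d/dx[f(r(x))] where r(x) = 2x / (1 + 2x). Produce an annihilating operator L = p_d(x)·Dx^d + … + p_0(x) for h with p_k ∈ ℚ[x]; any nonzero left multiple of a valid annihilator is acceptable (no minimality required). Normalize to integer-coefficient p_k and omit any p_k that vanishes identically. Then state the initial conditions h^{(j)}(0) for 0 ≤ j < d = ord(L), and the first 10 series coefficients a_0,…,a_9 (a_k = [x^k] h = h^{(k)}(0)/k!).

f: a_k = 0, -9, 0, 27/2, 0, -243/40, 0, 729/560, 0, -729/4480, …
L₀ from L_f via x↦r, Dx↦r'^{-1}Dx.
Differentiate: ansatz ord ≤ ord L₀ ⇒ L.
L = (60 + 96·x + 96·x^2) + (12 + 72·x + 144·x^2 + 96·x^3)·Dx + (1 + 8·x + 24·x^2 + 32·x^3 + 16·x^4)·Dx^2  (order 2).
h: a_k = -18, 72, 108, -2016, 10548, -36720, 464472/5, -726912/5, -3219588/35, 12942864/7, …
ICs: h(0) = -18, h′(0) = 72.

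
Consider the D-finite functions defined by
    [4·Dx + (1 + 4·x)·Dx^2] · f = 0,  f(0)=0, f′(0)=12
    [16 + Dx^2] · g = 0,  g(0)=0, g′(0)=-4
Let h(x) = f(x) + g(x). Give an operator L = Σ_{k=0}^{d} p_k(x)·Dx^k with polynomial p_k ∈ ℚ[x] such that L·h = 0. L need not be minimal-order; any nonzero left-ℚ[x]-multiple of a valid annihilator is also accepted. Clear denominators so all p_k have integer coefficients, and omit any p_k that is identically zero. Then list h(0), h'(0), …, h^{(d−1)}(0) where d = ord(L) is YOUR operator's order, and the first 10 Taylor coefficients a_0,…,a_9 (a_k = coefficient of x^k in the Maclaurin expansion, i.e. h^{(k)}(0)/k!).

L = (448 + 512·x + 1024·x^2)·Dx + (48 + 320·x + 768·x^2 + 1024·x^3)·Dx^2 + (28 + 32·x + 64·x^2)·Dx^3 + (3 + 20·x + 48·x^2 + 64·x^3)·Dx^4  (order 4).
h: a_k = 0, 8, -24, 224/3, -192, 9088/15, -2048, 2212864/315, -24576, 247724032/2835, …
ICs: h(0) = 0, h′(0) = 8, h′′(0) = -48, h′′′(0) = 448.

f: a_k = 0, 12, -24, 64, -192, 3072/5, -2048, 49152/7, -24576, 262144/3, …
g: a_k = 0, -4, 0, 32/3, 0, -128/15, 0, 1024/315, 0, -2048/2835, …
Weyl lclm of L_f,L_g ⇒ L₀ (ord ≤ 4).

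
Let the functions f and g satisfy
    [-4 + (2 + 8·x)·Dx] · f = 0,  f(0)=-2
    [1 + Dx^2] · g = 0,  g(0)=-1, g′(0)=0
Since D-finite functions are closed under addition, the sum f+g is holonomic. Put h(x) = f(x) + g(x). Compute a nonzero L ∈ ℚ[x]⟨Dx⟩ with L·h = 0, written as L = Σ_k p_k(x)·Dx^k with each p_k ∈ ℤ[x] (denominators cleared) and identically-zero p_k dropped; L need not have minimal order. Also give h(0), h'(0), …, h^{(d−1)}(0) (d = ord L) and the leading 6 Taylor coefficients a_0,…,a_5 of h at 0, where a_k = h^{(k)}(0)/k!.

f: a_k = -2, -4, 4, -8, 20, -56, …
g: a_k = -1, 0, 1/2, 0, -1/24, 0, …
h₀=f+g: left-lcm gives L₀, ord ≤ 3.
L = (-26 - 16·x - 32·x^2) + (-3 - 4·x + 48·x^2 + 64·x^3)·Dx + (-26 - 16·x - 32·x^2)·Dx^2 + (-3 - 4·x + 48·x^2 + 64·x^3)·Dx^3  (order 3).
h: a_k = -3, -4, 9/2, -8, 479/24, -56, …
ICs: h(0) = -3, h′(0) = -4, h′′(0) = 9.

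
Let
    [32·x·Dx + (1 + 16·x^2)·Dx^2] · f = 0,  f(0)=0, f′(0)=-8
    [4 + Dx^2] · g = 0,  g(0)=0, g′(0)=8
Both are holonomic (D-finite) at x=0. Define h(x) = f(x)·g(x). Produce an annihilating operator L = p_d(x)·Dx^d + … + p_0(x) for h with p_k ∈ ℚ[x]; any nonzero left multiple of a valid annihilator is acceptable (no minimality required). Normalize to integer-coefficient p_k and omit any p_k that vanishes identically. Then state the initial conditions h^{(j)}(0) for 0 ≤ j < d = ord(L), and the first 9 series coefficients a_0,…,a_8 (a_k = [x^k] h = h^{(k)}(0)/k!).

f: a_k = 0, -8, 0, 128/3, 0, -2048/5, 0, 32768/7, 0, …
g: a_k = 0, 8, 0, -16/3, 0, 16/15, 0, -32/315, 0, …
f·g: L₀ = L_f ⊗_s L_g, ord ≤ 2·2.
L = (1360 + 60416·x^2 + 106496·x^4 + 262144·x^6 + 1048576·x^8) + (2304·x + 45056·x^3 + 196608·x^5 + 1048576·x^7)·Dx + (360 + 15872·x^2 + 36864·x^4 + 131072·x^6 + 524288·x^8)·Dx^2 + (576·x + 11264·x^3 + 49152·x^5 + 262144·x^7)·Dx^3 + (5 + 192·x^2 + 2560·x^4 + 16384·x^6 + 65536·x^8)·Dx^4  (order 4).
h: a_k = 0, 0, -64, 0, 384, 0, -31616/9, 0, 39680, …
ICs: h(0) = 0, h′(0) = 0, h′′(0) = -128, h′′′(0) = 0.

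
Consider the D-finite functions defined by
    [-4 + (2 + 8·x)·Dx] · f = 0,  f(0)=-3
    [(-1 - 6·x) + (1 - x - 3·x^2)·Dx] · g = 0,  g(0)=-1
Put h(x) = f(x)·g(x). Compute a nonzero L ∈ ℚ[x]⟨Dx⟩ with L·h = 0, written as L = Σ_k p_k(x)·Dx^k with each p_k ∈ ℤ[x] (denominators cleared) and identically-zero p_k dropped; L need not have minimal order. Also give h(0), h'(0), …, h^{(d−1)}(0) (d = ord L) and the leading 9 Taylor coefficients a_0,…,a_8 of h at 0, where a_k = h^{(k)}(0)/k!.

L = (3 + 8·x + 18·x^2) + (-1 - 3·x + 7·x^2 + 12·x^3)·Dx  (order 1).
h: a_k = 3, 9, 12, 51, 57, 294, 213, 1887, -48, …
ICs: h(0) = 3.

f: a_k = -3, -6, 6, -12, 30, -84, 252, -792, 2574, …
g: a_k = -1, -1, -4, -7, -19, -40, -97, -217, -508, …
Product ⇒ symmetric product L₀, ord ≤ 1.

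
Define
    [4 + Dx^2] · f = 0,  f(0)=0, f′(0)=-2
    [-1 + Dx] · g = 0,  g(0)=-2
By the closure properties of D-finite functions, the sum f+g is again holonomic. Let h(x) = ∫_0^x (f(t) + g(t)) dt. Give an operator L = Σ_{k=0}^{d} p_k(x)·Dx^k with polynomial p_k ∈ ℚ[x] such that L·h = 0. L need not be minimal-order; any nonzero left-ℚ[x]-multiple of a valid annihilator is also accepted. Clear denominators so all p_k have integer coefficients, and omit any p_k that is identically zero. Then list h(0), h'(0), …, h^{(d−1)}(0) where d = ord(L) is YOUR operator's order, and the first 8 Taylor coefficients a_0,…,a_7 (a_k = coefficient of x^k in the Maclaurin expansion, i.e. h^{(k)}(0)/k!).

L = -4·Dx + 4·Dx^2 - Dx^3 + Dx^4  (order 4).
h: a_k = 0, -2, -2, -1/3, 1/4, -1/60, -17/360, -1/2520, …
ICs: h(0) = 0, h′(0) = -2, h′′(0) = -4, h′′′(0) = -2.

f: a_k = 0, -2, 0, 4/3, 0, -4/15, 0, 8/315, …
g: a_k = -2, -2, -1, -1/3, -1/12, -1/60, -1/360, -1/2520, …
Sum ⇒ L₀ = lclm(L_f,L_g) in ℚ(x)⟨Dx⟩.
h=∫h₀ ⇒ L = L₀·Dx.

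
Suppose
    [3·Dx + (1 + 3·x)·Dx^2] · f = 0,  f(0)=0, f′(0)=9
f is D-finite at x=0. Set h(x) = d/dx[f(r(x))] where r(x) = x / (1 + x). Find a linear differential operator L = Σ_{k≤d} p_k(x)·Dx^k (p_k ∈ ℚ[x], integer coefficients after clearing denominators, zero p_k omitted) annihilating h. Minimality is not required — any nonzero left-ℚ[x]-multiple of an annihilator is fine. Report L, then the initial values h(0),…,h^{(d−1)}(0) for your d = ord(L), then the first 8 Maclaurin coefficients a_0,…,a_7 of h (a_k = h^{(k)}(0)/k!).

L = (5 + 8·x) + (1 + 5·x + 4·x^2)·Dx  (order 1).
h: a_k = 9, -45, 189, -765, 3069, -12285, 49149, -196605, …
ICs: h(0) = 9.

f: a_k = 0, 9, -27/2, 27, -243/4, 729/5, -729/2, 6561/7, …
f∘r: x↦r, Dx↦Dx/r' in L_f ⇒ L₀.
Differentiate: ansatz ord ≤ ord L₀ ⇒ L.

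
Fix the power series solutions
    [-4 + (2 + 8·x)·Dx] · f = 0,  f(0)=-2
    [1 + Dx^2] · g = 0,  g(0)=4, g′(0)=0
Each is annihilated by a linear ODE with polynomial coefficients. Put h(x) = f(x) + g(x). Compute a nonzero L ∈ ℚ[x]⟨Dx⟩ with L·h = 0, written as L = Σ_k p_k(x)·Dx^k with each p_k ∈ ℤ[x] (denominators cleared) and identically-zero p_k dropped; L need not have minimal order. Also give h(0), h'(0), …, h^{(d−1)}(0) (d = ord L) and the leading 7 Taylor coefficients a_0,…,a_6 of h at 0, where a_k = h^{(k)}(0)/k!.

L = (-26 - 16·x - 32·x^2) + (-3 - 4·x + 48·x^2 + 64·x^3)·Dx + (-26 - 16·x - 32·x^2)·Dx^2 + (-3 - 4·x + 48·x^2 + 64·x^3)·Dx^3  (order 3).
h: a_k = 2, -4, 2, -8, 121/6, -56, 30239/180, …
ICs: h(0) = 2, h′(0) = -4, h′′(0) = 4.

f: a_k = -2, -4, 4, -8, 20, -56, 168, …
g: a_k = 4, 0, -2, 0, 1/6, 0, -1/180, …
Sum ⇒ L₀ = lclm(L_f,L_g) in ℚ(x)⟨Dx⟩.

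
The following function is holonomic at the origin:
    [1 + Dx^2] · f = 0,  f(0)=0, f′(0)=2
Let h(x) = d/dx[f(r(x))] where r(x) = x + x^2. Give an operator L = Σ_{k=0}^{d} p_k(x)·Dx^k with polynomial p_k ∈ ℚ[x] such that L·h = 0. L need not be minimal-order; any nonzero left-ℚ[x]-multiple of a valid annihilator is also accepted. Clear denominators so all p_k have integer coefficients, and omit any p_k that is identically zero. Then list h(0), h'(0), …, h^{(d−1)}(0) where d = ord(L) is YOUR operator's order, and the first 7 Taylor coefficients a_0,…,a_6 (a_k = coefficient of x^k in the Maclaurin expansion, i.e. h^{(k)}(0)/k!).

L = (13 + 8·x + 24·x^2 + 32·x^3 + 16·x^4) + (-6 - 12·x)·Dx + (1 + 4·x + 4·x^2)·Dx^2  (order 2).
h: a_k = 2, 4, -1, -4, -59/12, -3/2, 419/360, …
ICs: h(0) = 2, h′(0) = 4.

f: a_k = 0, 2, 0, -1/3, 0, 1/60, 0, …
Change of var in L_f (x↦r) gives L₀.
Differentiate: ansatz ord ≤ ord L₀ ⇒ L.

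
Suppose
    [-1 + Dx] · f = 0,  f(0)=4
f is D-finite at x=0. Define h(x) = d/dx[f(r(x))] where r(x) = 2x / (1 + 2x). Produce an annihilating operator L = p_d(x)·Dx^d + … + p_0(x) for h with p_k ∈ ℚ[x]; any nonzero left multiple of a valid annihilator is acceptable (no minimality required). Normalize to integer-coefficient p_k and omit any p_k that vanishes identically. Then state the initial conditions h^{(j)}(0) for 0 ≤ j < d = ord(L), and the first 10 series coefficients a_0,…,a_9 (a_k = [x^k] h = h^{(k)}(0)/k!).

L = (-2 - 8·x) + (-1 - 4·x - 4·x^2)·Dx  (order 1).
h: a_k = 8, -16, 16, 32/3, -304/3, 4832/15, -34912/45, 501824/315, -904304/315, 12680672/2835, …
ICs: h(0) = 8.

f: a_k = 4, 4, 2, 2/3, 1/6, 1/30, 1/180, 1/1260, 1/10080, 1/90720, …
Substitute x→r, Dx→(1/r')Dx; clear ⇒ L₀.
h=h₀': d/dx-closure on L₀ ⇒ L.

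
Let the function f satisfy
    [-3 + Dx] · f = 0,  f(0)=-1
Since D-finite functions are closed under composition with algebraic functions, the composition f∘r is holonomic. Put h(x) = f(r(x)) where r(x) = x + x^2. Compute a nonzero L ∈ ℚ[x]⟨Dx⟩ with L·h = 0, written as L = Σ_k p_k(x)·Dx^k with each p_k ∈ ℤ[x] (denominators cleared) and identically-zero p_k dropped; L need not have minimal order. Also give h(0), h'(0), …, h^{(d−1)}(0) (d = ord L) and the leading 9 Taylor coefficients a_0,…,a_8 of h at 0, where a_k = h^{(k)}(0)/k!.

f: a_k = -1, -3, -9/2, -9/2, -27/8, -81/40, -81/80, -243/560, -729/4480, …
Substitute x→r, Dx→(1/r')Dx; clear ⇒ L₀.
L = (-3 - 6·x) + Dx  (order 1).
h: a_k = -1, -3, -15/2, -27/2, -171/8, -1161/40, -2871/80, -4509/112, -188217/4480, …
ICs: h(0) = -1.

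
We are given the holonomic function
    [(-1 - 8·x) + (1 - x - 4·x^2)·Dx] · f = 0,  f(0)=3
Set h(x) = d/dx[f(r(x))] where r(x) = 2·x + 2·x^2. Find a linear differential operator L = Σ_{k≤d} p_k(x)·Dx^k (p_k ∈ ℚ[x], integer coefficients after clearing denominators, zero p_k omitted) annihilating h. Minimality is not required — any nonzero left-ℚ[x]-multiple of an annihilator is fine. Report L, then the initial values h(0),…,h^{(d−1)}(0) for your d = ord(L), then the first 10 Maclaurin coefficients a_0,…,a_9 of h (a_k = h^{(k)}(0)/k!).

L = (22 + 204·x + 1260·x^2 + 4672·x^3 + 8736·x^4 + 7680·x^5 + 2560·x^6) + (-1 - 16·x + 6·x^2 + 420·x^3 + 1520·x^4 + 2400·x^5 + 1792·x^6 + 512·x^7)·Dx  (order 1).
h: a_k = 6, 132, 1008, 8400, 62280, 447120, 3120768, 21321600, 143452512, 953106240, …
ICs: h(0) = 6.

f: a_k = 3, 3, 15, 27, 87, 195, 543, 1323, 3495, 8787, …
f∘r: x↦r, Dx↦Dx/r' in L_f ⇒ L₀.
Differentiate: ansatz ord ≤ ord L₀ ⇒ L.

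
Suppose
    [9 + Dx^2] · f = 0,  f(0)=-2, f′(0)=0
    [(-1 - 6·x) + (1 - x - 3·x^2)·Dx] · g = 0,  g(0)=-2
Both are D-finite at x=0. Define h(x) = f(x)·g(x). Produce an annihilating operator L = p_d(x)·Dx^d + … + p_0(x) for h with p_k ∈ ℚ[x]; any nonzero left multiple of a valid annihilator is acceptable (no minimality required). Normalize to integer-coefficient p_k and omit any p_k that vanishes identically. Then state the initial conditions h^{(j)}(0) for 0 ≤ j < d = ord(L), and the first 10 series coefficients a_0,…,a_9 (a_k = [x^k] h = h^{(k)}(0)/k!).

L = (-3 + 9·x + 27·x^2) + (2 + 12·x)·Dx + (-1 + x + 3·x^2)·Dx^2  (order 2).
h: a_k = 4, 4, -2, 10, 35/2, 95/2, 1919/20, 4769/20, 118037/224, 1391377/1120, …
ICs: h(0) = 4, h′(0) = 4.

f: a_k = -2, 0, 9, 0, -27/4, 0, 81/40, 0, -729/2240, 0, …
g: a_k = -2, -2, -8, -14, -38, -80, -194, -434, -1016, -2318, …
L₀ := L_f ⊗_s L_g (sym. prod.), ord ≤ 2.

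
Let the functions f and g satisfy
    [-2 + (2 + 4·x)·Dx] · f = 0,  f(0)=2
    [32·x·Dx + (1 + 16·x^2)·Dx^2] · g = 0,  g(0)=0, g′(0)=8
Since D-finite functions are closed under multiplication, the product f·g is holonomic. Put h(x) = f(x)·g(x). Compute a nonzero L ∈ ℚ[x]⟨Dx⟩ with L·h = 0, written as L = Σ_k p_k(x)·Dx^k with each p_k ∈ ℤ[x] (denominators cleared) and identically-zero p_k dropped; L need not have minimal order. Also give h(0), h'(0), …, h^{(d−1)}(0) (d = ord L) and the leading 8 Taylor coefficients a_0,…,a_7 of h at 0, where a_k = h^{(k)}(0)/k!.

L = (3 - 32·x - 16·x^2) + (-2 + 28·x + 96·x^2 + 64·x^3)·Dx + (1 + 4·x + 20·x^2 + 64·x^3 + 64·x^4)·Dx^2  (order 2).
h: a_k = 0, 16, 16, -280/3, -232/3, 12778/15, 11858/15, -1022653/105, …
ICs: h(0) = 0, h′(0) = 16.

f: a_k = 2, 2, -1, 1, -5/4, 7/4, -21/8, 33/8, …
g: a_k = 0, 8, 0, -128/3, 0, 2048/5, 0, -32768/7, …
Sym-product of L_f,L_g gives L₀ (≤ ord 2).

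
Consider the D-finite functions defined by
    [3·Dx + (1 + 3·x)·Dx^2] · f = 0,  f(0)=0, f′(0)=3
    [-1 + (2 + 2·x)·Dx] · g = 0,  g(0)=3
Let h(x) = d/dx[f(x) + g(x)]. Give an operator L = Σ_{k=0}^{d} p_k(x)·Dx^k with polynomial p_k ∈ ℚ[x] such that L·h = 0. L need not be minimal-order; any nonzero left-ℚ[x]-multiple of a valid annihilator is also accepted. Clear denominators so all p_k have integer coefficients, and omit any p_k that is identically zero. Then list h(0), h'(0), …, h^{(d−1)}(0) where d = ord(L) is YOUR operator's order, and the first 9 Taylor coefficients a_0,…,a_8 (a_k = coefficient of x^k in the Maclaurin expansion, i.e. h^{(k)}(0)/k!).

f: a_k = 0, 3, -9/2, 9, -81/4, 243/5, -243/2, 2187/7, -6561/8, …
g: a_k = 3, 3/2, -3/8, 3/16, -15/128, 21/256, -63/1024, 99/2048, -1287/32768, …
L₀ := lclm(L_f,L_g); ord L₀ ≤ 2+1.
h=h₀': d/dx-closure on L₀ ⇒ L.
L = (27 + 9·x) + (69 + 126·x + 45·x^2)·Dx + (10 + 46·x + 54·x^2 + 18·x^3)·Dx^2  (order 2).
h: a_k = 9/2, -39/4, 441/16, -2607/32, 62313/256, -373437/512, 4479669/2048, -26875143/4096, 1289964393/65536, …
ICs: h(0) = 9/2, h′(0) = -39/4.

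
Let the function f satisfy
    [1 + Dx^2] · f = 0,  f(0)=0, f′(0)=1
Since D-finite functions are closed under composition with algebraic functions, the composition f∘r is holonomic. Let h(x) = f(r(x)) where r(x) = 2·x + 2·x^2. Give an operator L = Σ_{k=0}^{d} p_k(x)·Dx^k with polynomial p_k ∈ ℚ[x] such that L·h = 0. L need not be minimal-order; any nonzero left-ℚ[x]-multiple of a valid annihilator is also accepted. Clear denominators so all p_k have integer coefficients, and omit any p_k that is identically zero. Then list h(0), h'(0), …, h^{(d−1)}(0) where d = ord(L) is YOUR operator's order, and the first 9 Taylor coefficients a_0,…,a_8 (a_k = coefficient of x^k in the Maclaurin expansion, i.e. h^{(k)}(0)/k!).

L = (4 + 24·x + 48·x^2 + 32·x^3) - 2·Dx + (1 + 2·x)·Dx^2  (order 2).
h: a_k = 0, 2, 2, -4/3, -4, -56/15, 0, 832/315, 112/45, …
ICs: h(0) = 0, h′(0) = 2.

f: a_k = 0, 1, 0, -1/6, 0, 1/120, 0, -1/5040, 0, …
f∘r: x↦r, Dx↦Dx/r' in L_f ⇒ L₀.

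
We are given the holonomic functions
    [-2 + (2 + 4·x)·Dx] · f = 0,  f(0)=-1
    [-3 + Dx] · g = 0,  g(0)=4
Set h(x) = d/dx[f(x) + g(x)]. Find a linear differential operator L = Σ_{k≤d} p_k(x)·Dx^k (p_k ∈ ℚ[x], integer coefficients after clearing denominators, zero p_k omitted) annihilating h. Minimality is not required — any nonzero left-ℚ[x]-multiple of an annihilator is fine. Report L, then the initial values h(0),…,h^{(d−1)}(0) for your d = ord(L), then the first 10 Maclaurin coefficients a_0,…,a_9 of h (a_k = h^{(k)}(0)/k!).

L = (-9 - 9·x) + (-3 - 18·x - 18·x^2)·Dx + (2 + 7·x + 6·x^2)·Dx^2  (order 2).
h: a_k = 11, 37, 105/2, 113/2, 289/8, 1287/40, -183/80, 17931/560, -216477/4480, 428341/4480, …
ICs: h(0) = 11, h′(0) = 37.

f: a_k = -1, -1, 1/2, -1/2, 5/8, -7/8, 21/16, -33/16, 429/128, -715/128, …
g: a_k = 4, 12, 18, 18, 27/2, 81/10, 81/20, 243/140, 729/1120, 243/1120, …
f+g: L₀ = lclm(L_f,L_g), ord ≤ 1+1.
Derive L from L₀ (diff closure).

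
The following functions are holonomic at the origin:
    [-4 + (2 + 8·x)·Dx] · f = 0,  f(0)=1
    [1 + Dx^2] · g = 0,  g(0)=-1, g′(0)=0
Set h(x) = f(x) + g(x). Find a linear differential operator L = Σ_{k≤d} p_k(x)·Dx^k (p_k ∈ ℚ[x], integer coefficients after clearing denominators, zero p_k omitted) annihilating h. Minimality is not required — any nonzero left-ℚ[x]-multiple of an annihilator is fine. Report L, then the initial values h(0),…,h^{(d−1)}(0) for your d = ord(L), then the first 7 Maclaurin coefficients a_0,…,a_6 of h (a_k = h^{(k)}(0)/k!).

f: a_k = 1, 2, -2, 4, -10, 28, -84, …
g: a_k = -1, 0, 1/2, 0, -1/24, 0, 1/720, …
f+g: L₀ = lclm(L_f,L_g), ord ≤ 1+2.
L = (-26 - 16·x - 32·x^2) + (-3 - 4·x + 48·x^2 + 64·x^3)·Dx + (-26 - 16·x - 32·x^2)·Dx^2 + (-3 - 4·x + 48·x^2 + 64·x^3)·Dx^3  (order 3).
h: a_k = 0, 2, -3/2, 4, -241/24, 28, -60479/720, …
ICs: h(0) = 0, h′(0) = 2, h′′(0) = -3.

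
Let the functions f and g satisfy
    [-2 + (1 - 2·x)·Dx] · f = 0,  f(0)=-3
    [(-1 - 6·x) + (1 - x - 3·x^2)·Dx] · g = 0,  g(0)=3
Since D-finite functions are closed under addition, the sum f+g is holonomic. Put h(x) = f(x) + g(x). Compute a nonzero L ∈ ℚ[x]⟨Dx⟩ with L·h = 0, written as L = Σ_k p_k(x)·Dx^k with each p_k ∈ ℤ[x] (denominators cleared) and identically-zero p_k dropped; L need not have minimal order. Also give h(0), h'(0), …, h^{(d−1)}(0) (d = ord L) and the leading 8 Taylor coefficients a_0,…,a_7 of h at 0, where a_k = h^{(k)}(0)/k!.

f: a_k = -3, -6, -12, -24, -48, -96, -192, -384, …
g: a_k = 3, 3, 12, 21, 57, 120, 291, 651, …
Weyl lclm of L_f,L_g ⇒ L₀ (ord ≤ 2).
L = (8 - 36·x + 108·x^2 - 72·x^3) + (-2·x - 54·x^2 + 192·x^3 - 144·x^4)·Dx + (-1 + 9·x - 23·x^2 + 6·x^3 + 42·x^4 - 36·x^5)·Dx^2  (order 2).
h: a_k = 0, -3, 0, -3, 9, 24, 99, 267, …
ICs: h(0) = 0, h′(0) = -3.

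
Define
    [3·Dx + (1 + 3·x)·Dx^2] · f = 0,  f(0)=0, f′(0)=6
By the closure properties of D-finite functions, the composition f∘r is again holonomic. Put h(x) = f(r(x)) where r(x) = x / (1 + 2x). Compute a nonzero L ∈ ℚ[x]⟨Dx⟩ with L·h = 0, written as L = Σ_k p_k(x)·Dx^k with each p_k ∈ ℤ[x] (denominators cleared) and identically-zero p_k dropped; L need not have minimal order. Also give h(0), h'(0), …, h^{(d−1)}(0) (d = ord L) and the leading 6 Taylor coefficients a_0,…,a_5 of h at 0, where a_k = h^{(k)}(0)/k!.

L = (7 + 20·x)·Dx + (1 + 7·x + 10·x^2)·Dx^2  (order 2).
h: a_k = 0, 6, -21, 78, -609/2, 6186/5, …
ICs: h(0) = 0, h′(0) = 6.

f: a_k = 0, 6, -9, 18, -81/2, 486/5, …
L₀ from L_f via x↦r, Dx↦r'^{-1}Dx.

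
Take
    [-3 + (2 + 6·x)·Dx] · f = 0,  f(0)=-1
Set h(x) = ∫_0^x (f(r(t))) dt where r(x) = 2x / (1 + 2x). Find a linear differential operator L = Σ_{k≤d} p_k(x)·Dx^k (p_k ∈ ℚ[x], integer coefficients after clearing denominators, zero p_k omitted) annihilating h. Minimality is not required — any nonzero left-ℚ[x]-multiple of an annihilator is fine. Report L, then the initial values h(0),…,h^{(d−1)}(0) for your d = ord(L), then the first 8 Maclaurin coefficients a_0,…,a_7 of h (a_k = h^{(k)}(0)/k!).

f: a_k = -1, -3/2, 9/8, -27/16, 405/128, -1701/256, 15309/1024, -72171/2048, …
Change of var in L_f (x↦r) gives L₀.
∫: right-multiply L₀ by Dx.
L = -3·Dx + (1 + 10·x + 16·x^2)·Dx^2  (order 2).
h: a_k = 0, -1, -3/2, 7/2, -87/8, 1677/40, -3023/16, 106305/112, …
ICs: h(0) = 0, h′(0) = -1.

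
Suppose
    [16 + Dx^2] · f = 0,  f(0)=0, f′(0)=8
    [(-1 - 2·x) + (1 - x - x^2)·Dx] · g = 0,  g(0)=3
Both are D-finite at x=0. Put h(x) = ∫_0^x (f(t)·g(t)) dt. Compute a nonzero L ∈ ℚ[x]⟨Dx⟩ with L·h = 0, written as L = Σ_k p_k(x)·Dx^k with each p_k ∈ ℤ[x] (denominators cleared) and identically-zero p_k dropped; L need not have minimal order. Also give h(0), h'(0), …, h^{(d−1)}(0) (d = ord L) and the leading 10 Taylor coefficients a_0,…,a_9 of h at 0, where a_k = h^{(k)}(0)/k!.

L = (-14 + 16·x + 16·x^2)·Dx + (2 + 4·x)·Dx^2 + (-1 + x + x^2)·Dx^3  (order 3).
h: a_k = 0, 0, 12, 8, -4, 8/5, 36/5, 256/35, 983/105, 2648/189, …
ICs: h(0) = 0, h′(0) = 0, h′′(0) = 24.

f: a_k = 0, 8, 0, -64/3, 0, 256/15, 0, -2048/315, 0, 4096/2835, …
g: a_k = 3, 3, 6, 9, 15, 24, 39, 63, 102, 165, …
L₀ := L_f ⊗_s L_g (sym. prod.), ord ≤ 2.
h=∫h₀ ⇒ L = L₀·Dx.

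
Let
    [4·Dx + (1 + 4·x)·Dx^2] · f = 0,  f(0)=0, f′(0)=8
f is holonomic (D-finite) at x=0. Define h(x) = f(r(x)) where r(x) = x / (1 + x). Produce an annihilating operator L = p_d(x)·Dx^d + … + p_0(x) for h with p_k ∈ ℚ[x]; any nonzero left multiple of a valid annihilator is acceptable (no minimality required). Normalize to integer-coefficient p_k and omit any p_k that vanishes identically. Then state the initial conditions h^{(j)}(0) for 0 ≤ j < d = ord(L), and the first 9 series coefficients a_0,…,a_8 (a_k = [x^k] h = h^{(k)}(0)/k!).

f: a_k = 0, 8, -16, 128/3, -128, 2048/5, -4096/3, 32768/7, -16384, …
Substitute x→r, Dx→(1/r')Dx; clear ⇒ L₀.
L = (6 + 10·x)·Dx + (1 + 6·x + 5·x^2)·Dx^2  (order 2).
h: a_k = 0, 8, -24, 248/3, -312, 6248/5, -5208, 156248/7, -97656, …
ICs: h(0) = 0, h′(0) = 8.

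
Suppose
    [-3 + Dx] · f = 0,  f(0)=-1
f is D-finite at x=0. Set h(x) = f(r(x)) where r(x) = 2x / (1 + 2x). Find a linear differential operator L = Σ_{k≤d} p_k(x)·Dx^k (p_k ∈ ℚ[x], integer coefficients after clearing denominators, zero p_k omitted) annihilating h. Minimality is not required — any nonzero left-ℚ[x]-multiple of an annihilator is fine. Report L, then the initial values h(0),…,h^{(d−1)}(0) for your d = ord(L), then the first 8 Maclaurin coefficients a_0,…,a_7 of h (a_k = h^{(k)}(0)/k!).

L = -6 + (1 + 4·x + 4·x^2)·Dx  (order 1).
h: a_k = -1, -6, -6, 12, -6, -84/5, 276/5, -3288/35, …
ICs: h(0) = -1.

f: a_k = -1, -3, -9/2, -9/2, -27/8, -81/40, -81/80, -243/560, …
h₀=f(r): pull back L_f along r ⇒ L₀.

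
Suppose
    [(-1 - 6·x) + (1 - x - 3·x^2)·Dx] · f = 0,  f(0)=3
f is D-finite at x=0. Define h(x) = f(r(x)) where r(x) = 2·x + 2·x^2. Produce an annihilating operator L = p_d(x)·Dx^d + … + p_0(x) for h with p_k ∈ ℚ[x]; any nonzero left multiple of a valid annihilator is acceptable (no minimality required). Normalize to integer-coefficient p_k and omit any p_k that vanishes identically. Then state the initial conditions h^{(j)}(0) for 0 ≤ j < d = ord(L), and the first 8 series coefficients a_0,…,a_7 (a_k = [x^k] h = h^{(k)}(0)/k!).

L = (2 + 28·x + 72·x^2 + 48·x^3) + (-1 + 2·x + 14·x^2 + 24·x^3 + 12·x^4)·Dx  (order 1).
h: a_k = 3, 6, 54, 264, 1464, 7992, 43464, 237120, …
ICs: h(0) = 3.

f: a_k = 3, 3, 12, 21, 57, 120, 291, 651, …
Substitute x→r, Dx→(1/r')Dx; clear ⇒ L₀.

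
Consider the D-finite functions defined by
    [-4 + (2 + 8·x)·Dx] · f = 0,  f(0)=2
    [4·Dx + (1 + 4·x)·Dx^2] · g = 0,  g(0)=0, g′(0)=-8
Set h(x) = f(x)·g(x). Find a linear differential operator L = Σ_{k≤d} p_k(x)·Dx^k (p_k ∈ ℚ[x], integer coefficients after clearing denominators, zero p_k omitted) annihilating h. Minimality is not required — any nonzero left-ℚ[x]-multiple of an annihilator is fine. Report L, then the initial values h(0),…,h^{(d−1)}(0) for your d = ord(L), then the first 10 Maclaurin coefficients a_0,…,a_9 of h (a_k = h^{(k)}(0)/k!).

f: a_k = 2, 4, -4, 8, -20, 56, -168, 528, -1716, 5720, …
g: a_k = 0, -8, 16, -128/3, 128, -2048/5, 4096/3, -32768/7, 16384, -524288/9, …
Sym-product of L_f,L_g gives L₀ (≤ ord 2).
L = 4 + (1 + 8·x + 16·x^2)·Dx^2  (order 2).
h: a_k = 0, -16, 0, 32/3, -128/3, 2272/15, -7936/15, 194752/105, -688384/105, 1472864/63, …
ICs: h(0) = 0, h′(0) = -16.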